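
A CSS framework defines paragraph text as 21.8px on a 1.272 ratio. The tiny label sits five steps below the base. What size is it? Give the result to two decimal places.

A modular type scale is a geometric sequence: sizeₙ = base × rⁿ.
21.8 ÷ 1.272⁵ = 21.8 ÷ 3.32993 ≈ 6.55

6.55px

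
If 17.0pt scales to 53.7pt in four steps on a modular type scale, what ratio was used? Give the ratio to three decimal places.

r⁴ = 53.7 / 17.0, so r = (53.7/17.0)^(1/4).
r = 3.1588^(1/4) ≈ 1.3332

1.333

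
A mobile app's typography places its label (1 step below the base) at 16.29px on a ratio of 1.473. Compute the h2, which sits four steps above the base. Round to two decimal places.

112.96px

16.29 × 1.473⁵ = 16.29 × 6.93448 ≈ 112.963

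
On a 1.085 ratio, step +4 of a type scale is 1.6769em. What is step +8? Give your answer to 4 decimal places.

1.6769 × 1.085⁴ = 1.6769 × 1.38586 ≈ 2.3239

2.3239em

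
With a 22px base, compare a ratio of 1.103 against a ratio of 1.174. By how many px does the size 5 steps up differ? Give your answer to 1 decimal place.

13.1px

At 1.103: 22.0 × 1.103⁵ = 35.917px
At 1.174: 22.0 × 1.174⁵ = 49.064px
Difference: 49.064 − 35.917 = 13.147px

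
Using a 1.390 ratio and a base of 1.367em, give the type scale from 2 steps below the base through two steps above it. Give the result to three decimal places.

0.708em, 0.983em, 1.367em, 1.900em, 2.641em

Step -2: 1.367 ÷ 1.390² = 0.708
Step -1: 1.367 ÷ 1.390 = 0.983
Step 0: 1.367em
Step 1: 1.367 × 1.390 = 1.900
Step 2: 1.367 × 1.390² = 2.641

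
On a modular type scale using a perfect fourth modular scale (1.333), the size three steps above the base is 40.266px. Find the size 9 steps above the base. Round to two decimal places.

40.266 × 1.333⁶ = 40.266 × 5.61023 ≈ 225.902

225.90px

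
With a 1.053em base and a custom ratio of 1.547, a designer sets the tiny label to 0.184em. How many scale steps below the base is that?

1.547ⁿ = 1.053 / 0.184 = 5.7228
n = ln(5.7228) / ln(1.547) = 1.7445 / 0.4363 ≈ 4.00

4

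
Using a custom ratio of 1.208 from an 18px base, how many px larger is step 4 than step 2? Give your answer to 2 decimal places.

Step 2: 18.0 × 1.208² = 26.2668px
Step 4: 18.0 × 1.208⁴ = 38.3301px
Difference: 38.3301 − 26.2668 = 12.0633px

12.06px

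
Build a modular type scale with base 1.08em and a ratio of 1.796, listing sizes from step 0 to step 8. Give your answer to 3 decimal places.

1.080em, 1.940em, 3.484em, 6.257em, 11.237em, 20.182em, 36.246em, 65.098em, 116.916em

Step 0: 1.08em
Step 1: 1.08 × 1.796 = 1.940
Step 2: 1.08 × 1.796² = 3.484
Step 3: 1.08 × 1.796³ = 6.257
Step 4: 1.08 × 1.796⁴ = 11.237
Step 5: 1.08 × 1.796⁵ = 20.182
Step 6: 1.08 × 1.796⁶ = 36.246
Step 7: 1.08 × 1.796⁷ = 65.098
Step 8: 1.08 × 1.796⁸ = 116.916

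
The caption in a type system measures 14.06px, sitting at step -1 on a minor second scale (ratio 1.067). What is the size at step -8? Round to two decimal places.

14.06 ÷ 1.067⁷ = 14.06 ÷ 1.57453 ≈ 8.930

8.93px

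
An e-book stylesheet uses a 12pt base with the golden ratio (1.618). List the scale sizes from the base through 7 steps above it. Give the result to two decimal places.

12.00pt, 19.42pt, 31.42pt, 50.83pt, 82.24pt, 133.07pt, 215.30pt, 348.36pt

Step 0: 12pt
Step 1: 12.0 × 1.618 = 19.42
Step 2: 12.0 × 1.618² = 31.42
Step 3: 12.0 × 1.618³ = 50.83
Step 4: 12.0 × 1.618⁴ = 82.24
Step 5: 12.0 × 1.618⁵ = 133.07
Step 6: 12.0 × 1.618⁶ = 215.30
Step 7: 12.0 × 1.618⁷ = 348.36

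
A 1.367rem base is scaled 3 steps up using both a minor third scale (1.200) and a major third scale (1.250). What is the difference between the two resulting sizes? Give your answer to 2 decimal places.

Minor third: 1.367 × 1.200³ = 2.3622rem
Major third: 1.367 × 1.250³ = 2.6699rem
Difference: 2.6699 − 2.3622 = 0.3077rem

0.31rem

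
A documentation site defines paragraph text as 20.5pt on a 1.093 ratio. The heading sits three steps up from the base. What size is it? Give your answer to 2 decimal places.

Every step multiplies by the scale ratio.
20.5 × 1.093³ = 20.5 × 1.30575 ≈ 26.77

26.77pt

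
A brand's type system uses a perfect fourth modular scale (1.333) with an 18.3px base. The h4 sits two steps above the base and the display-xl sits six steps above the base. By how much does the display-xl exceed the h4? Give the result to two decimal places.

70.15px

Step 2: 18.3 × 1.333² = 32.5171px
Step 6: 18.3 × 1.333⁶ = 102.6673px
Difference: 102.6673 − 32.5171 = 70.1502px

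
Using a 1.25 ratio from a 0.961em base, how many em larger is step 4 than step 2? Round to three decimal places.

Step 2: 0.961 × 1.25² = 1.50156em
Step 4: 0.961 × 1.25⁴ = 2.34619em
Difference: 2.34619 − 1.50156 = 0.84463em

0.845em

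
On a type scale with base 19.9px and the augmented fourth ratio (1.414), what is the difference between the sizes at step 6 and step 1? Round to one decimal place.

130.9px

Step 1: 19.9 × 1.414 = 28.139px
Step 6: 19.9 × 1.414⁶ = 159.056px
Difference: 159.056 − 28.139 = 130.917px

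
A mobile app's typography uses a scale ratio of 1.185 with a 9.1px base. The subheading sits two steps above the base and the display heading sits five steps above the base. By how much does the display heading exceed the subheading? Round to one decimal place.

Step 2: 9.1 × 1.185² = 12.778px
Step 5: 9.1 × 1.185⁵ = 21.263px
Difference: 21.263 − 12.778 = 8.485px

8.5px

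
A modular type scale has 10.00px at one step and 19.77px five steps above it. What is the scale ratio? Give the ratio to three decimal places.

1.146

r⁵ = 19.77 / 10.00, so r = (19.77/10.00)^(1/5).
r = 1.9770^(1/5) ≈ 1.1460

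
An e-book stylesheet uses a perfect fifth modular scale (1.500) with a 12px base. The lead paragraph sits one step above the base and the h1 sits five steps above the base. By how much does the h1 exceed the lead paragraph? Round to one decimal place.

73.1px

Step 1: 12.0 × 1.500 = 18.000px
Step 5: 12.0 × 1.500⁵ = 91.125px
Difference: 91.125 − 18.000 = 73.125px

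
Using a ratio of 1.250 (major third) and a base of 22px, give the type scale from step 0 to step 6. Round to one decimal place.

22.0px, 27.5px, 34.4px, 43.0px, 53.7px, 67.1px, 83.9px

Step 0: 22px
Step 1: 22.0 × 1.250 = 27.5
Step 2: 22.0 × 1.250² = 34.4
Step 3: 22.0 × 1.250³ = 43.0
Step 4: 22.0 × 1.250⁴ = 53.7
Step 5: 22.0 × 1.250⁵ = 67.1
Step 6: 22.0 × 1.250⁶ = 83.9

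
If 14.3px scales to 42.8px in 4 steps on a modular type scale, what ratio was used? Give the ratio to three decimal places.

r⁴ = 42.8 / 14.3, so r = (42.8/14.3)^(1/4).
r = 2.9930^(1/4) ≈ 1.3153

1.315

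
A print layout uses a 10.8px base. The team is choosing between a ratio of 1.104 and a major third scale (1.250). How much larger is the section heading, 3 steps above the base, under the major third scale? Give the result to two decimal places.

6.56px

At 1.104: 10.8 × 1.104³ = 14.5322px
Major third: 10.8 × 1.250³ = 21.0938px
Difference: 21.0938 − 14.5322 = 6.5616px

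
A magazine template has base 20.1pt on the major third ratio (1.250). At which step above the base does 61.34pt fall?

1.250ⁿ = 61.34 / 20.1 = 3.0517
n = ln(3.0517) / ln(1.250) = 1.1157 / 0.2231 ≈ 5.00

5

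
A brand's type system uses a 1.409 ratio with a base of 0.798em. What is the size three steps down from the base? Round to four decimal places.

Each step on a modular scale multiplies by the ratio, so the size n steps from the base is base × ratioⁿ.
0.798 ÷ 1.409³ = 0.798 ÷ 2.79726 ≈ 0.2853

0.2853em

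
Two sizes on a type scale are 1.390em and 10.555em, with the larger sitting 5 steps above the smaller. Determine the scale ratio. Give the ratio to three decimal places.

1.500

r⁵ = 10.555 / 1.390, so r = (10.555/1.390)^(1/5).
r = 7.5935^(1/5) ≈ 1.5000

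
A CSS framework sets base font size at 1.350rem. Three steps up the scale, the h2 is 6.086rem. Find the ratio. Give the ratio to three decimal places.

The ratio satisfies 1.350 × r³ = 6.086, so r = (6.086 / 1.350)^(1/3).
r = 4.5081^(1/3) ≈ 1.6520

1.652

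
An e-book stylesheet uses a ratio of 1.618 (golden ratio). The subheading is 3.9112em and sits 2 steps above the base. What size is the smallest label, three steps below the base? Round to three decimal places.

0.353em

Moving from step +2 to step -3 is 5 steps down, so divide by r⁵.
3.9112 ÷ 1.618⁵ = 3.9112 ÷ 11.08901 ≈ 0.353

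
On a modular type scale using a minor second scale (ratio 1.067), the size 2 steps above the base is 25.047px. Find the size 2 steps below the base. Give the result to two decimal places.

19.32px

Moving from step +2 to step -2 is 4 steps down, so divide by r⁴.
25.047 ÷ 1.067⁴ = 25.047 ÷ 1.29616 ≈ 19.324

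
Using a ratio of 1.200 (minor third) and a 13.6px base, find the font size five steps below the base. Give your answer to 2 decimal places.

5.47px

13.6 ÷ 1.200⁵ = 13.6 ÷ 2.48832 ≈ 5.47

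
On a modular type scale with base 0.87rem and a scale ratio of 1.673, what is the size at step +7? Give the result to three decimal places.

A modular type scale is a geometric sequence: sizeₙ = base × rⁿ.
0.87 × 1.673⁷ = 0.87 × 36.68357 ≈ 31.915

31.915rem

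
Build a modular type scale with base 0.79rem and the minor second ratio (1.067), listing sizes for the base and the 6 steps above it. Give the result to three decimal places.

Step 0: 0.79rem
Step 1: 0.79 × 1.067 = 0.843
Step 2: 0.79 × 1.067² = 0.899
Step 3: 0.79 × 1.067³ = 0.960
Step 4: 0.79 × 1.067⁴ = 1.024
Step 5: 0.79 × 1.067⁵ = 1.093
Step 6: 0.79 × 1.067⁶ = 1.166

0.790rem, 0.843rem, 0.899rem, 0.960rem, 1.024rem, 1.093rem, 1.166rem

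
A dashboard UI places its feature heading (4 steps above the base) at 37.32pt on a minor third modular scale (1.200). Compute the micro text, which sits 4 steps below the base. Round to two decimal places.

37.32 ÷ 1.200⁸ = 37.32 ÷ 4.29982 ≈ 8.679

8.68pt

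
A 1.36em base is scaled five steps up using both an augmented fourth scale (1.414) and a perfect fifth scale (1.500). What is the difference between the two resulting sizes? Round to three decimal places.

Augmented fourth: 1.36 × 1.414⁵ = 7.68751em
Perfect fifth: 1.36 × 1.500⁵ = 10.32750em
Difference: 10.32750 − 7.68751 = 2.63999em

2.640em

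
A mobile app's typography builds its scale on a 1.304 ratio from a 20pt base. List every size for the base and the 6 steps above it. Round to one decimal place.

Step 0: 20pt
Step 1: 20.0 × 1.304 = 26.1
Step 2: 20.0 × 1.304² = 34.0
Step 3: 20.0 × 1.304³ = 44.3
Step 4: 20.0 × 1.304⁴ = 57.8
Step 5: 20.0 × 1.304⁵ = 75.4
Step 6: 20.0 × 1.304⁶ = 98.3

20.0pt, 26.1pt, 34.0pt, 44.3pt, 57.8pt, 75.4pt, 98.3pt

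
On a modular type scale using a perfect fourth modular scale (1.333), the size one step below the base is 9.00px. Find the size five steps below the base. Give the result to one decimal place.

9.00 ÷ 1.333⁴ = 9.00 ÷ 3.15733 ≈ 2.851

2.9px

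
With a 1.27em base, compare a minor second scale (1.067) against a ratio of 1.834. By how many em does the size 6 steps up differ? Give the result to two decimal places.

46.45em

Minor second: 1.27 × 1.067⁶ = 1.8741em
At 1.834: 1.27 × 1.834⁶ = 48.3281em
Difference: 48.3281 − 1.8741 = 46.4540em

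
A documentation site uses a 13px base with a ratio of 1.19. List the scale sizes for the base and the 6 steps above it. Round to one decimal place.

13.0px, 15.5px, 18.4px, 21.9px, 26.1px, 31.0px, 36.9px

Step 0: 13px
Step 1: 13.0 × 1.19 = 15.5
Step 2: 13.0 × 1.19² = 18.4
Step 3: 13.0 × 1.19³ = 21.9
Step 4: 13.0 × 1.19⁴ = 26.1
Step 5: 13.0 × 1.19⁵ = 31.0
Step 6: 13.0 × 1.19⁶ = 36.9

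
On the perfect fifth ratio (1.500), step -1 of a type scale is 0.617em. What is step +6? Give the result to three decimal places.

Moving from step -1 to step +6 is 7 steps up, so multiply by r⁷.
0.617 × 1.500⁷ = 0.617 × 17.08594 ≈ 10.542

10.542em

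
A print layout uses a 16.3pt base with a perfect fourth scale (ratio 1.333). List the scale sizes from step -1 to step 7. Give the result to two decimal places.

12.23pt, 16.30pt, 21.73pt, 28.96pt, 38.61pt, 51.46pt, 68.60pt, 91.45pt, 121.90pt

Step -1: 16.3 ÷ 1.333 = 12.23
Step 0: 16.3pt
Step 1: 16.3 × 1.333 = 21.73
Step 2: 16.3 × 1.333² = 28.96
Step 3: 16.3 × 1.333³ = 38.61
Step 4: 16.3 × 1.333⁴ = 51.46
Step 5: 16.3 × 1.333⁵ = 68.60
Step 6: 16.3 × 1.333⁶ = 91.45
Step 7: 16.3 × 1.333⁷ = 121.90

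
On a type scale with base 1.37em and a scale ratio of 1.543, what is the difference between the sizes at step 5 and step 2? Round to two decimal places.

Step 2: 1.37 × 1.543² = 3.2618em
Step 5: 1.37 × 1.543⁵ = 11.9826em
Difference: 11.9826 − 3.2618 = 8.7208em

8.72em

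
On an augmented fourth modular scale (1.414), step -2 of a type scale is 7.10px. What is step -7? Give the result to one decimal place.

1.3px

Moving from step -2 to step -7 is 5 steps down, so divide by r⁵.
7.10 ÷ 1.414⁵ = 7.10 ÷ 5.65258 ≈ 1.256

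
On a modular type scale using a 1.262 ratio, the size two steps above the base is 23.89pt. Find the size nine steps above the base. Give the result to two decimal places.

121.80pt

The gap is 9 − (2) = 7 steps, so the factor is 1.262^7.
23.89 × 1.262⁷ = 23.89 × 5.09818 ≈ 121.796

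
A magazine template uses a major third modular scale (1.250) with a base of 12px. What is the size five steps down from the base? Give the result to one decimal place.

3.9px

Every step multiplies by the scale ratio.
12.0 ÷ 1.250⁵ = 12.0 ÷ 3.05176 ≈ 3.93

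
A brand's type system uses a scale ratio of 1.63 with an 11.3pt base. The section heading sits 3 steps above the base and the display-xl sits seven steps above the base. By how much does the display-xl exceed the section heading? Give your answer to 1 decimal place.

296.5pt

Step 3: 11.3 × 1.63³ = 48.937pt
Step 7: 11.3 × 1.63⁷ = 345.455pt
Difference: 345.455 − 48.937 = 296.518pt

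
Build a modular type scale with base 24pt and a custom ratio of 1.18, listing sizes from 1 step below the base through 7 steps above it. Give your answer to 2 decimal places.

Step -1: 24.0 ÷ 1.18 = 20.34
Step 0: 24pt
Step 1: 24.0 × 1.18 = 28.32
Step 2: 24.0 × 1.18² = 33.42
Step 3: 24.0 × 1.18³ = 39.43
Step 4: 24.0 × 1.18⁴ = 46.53
Step 5: 24.0 × 1.18⁵ = 54.91
Step 6: 24.0 × 1.18⁶ = 64.79
Step 7: 24.0 × 1.18⁷ = 76.45

20.34pt, 24.00pt, 28.32pt, 33.42pt, 39.43pt, 46.53pt, 54.91pt, 64.79pt, 76.45pt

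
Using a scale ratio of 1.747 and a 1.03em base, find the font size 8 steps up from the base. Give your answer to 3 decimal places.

89.368em

A modular type scale is a geometric sequence: sizeₙ = base × rⁿ.
1.03 × 1.747⁸ = 1.03 × 86.76473 ≈ 89.368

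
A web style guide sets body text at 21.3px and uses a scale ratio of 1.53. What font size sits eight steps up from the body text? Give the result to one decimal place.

21.3 × 1.53⁸ = 21.3 × 30.02835 ≈ 639.60

639.6px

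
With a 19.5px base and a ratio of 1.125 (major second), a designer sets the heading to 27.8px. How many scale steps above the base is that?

3

1.125ⁿ = 27.8 / 19.5 = 1.4256
n = ln(1.4256) / ln(1.125) = 0.3546 / 0.1178 ≈ 3.01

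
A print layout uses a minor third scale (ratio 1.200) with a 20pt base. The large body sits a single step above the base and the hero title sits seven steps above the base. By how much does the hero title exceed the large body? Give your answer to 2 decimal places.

Step 1: 20.0 × 1.200 = 24.0000pt
Step 7: 20.0 × 1.200⁷ = 71.6636pt
Difference: 71.6636 − 24.0000 = 47.6636pt

47.66pt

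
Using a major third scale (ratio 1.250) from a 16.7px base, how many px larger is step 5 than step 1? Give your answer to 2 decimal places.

Step 1: 16.7 × 1.250 = 20.8750px
Step 5: 16.7 × 1.250⁵ = 50.9644px
Difference: 50.9644 − 20.8750 = 30.0894px

30.09px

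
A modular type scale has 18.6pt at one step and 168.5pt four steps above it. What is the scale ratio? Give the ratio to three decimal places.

1.735

r⁴ = 168.5 / 18.6, so r = (168.5/18.6)^(1/4).
r = 9.0591^(1/4) ≈ 1.7349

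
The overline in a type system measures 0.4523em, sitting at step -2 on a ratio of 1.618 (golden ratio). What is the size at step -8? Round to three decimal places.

Moving from step -2 to step -8 is 6 steps down, so divide by r⁶.
0.4523 ÷ 1.618⁶ = 0.4523 ÷ 17.94201 ≈ 0.025

0.025em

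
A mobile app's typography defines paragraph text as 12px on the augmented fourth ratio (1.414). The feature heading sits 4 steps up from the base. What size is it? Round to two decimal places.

47.97px

Each step on a modular scale multiplies by the ratio, so the size n steps from the base is base × ratioⁿ.
12.0 × 1.414⁴ = 12.0 × 3.99758 ≈ 47.97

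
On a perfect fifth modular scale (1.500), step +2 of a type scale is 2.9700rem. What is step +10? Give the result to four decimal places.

The gap is 10 − (2) = 8 steps, so the factor is 1.500^8.
2.9700 × 1.500⁸ = 2.9700 × 25.62891 ≈ 76.1179

76.1179rem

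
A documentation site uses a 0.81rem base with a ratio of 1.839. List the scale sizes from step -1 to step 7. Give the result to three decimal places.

0.440rem, 0.810rem, 1.490rem, 2.739rem, 5.038rem, 9.264rem, 17.037rem, 31.331rem, 57.618rem

Step -1: 0.81 ÷ 1.839 = 0.440
Step 0: 0.81rem
Step 1: 0.81 × 1.839 = 1.490
Step 2: 0.81 × 1.839² = 2.739
Step 3: 0.81 × 1.839³ = 5.038
Step 4: 0.81 × 1.839⁴ = 9.264
Step 5: 0.81 × 1.839⁵ = 17.037
Step 6: 0.81 × 1.839⁶ = 31.331
Step 7: 0.81 × 1.839⁷ = 57.618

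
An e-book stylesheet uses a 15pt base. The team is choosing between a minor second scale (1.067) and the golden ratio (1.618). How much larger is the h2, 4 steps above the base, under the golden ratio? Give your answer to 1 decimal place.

Minor second: 15.0 × 1.067⁴ = 19.442pt
Golden ratio: 15.0 × 1.618⁴ = 102.803pt
Difference: 102.803 − 19.442 = 83.361pt

83.4pt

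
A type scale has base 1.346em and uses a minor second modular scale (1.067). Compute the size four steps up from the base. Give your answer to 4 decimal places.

Each step on a modular scale multiplies by the ratio, so the size n steps from the base is base × ratioⁿ.
1.346 × 1.067⁴ = 1.346 × 1.29616 ≈ 1.7446

1.7446em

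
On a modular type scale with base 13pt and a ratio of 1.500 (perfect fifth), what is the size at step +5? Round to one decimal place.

Each step on a modular scale multiplies by the ratio, so the size n steps from the base is base × ratioⁿ.
13.0 × 1.500⁵ = 13.0 × 7.59375 ≈ 98.72

98.7pt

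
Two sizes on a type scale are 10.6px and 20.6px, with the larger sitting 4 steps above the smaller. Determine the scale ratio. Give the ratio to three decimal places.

The ratio satisfies 10.6 × r⁴ = 20.6, so r = (20.6 / 10.6)^(1/4).
r = 1.9434^(1/4) ≈ 1.1807

1.181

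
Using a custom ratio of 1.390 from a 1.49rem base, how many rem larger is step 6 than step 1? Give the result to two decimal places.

8.68rem

Step 1: 1.49 × 1.390 = 2.0711rem
Step 6: 1.49 × 1.390⁶ = 10.7467rem
Difference: 10.7467 − 2.0711 = 8.6756rem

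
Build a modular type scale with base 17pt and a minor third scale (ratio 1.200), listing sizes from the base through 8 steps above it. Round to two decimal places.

17.00pt, 20.40pt, 24.48pt, 29.38pt, 35.25pt, 42.30pt, 50.76pt, 60.91pt, 73.10pt

Step 0: 17pt
Step 1: 17.0 × 1.200 = 20.40
Step 2: 17.0 × 1.200² = 24.48
Step 3: 17.0 × 1.200³ = 29.38
Step 4: 17.0 × 1.200⁴ = 35.25
Step 5: 17.0 × 1.200⁵ = 42.30
Step 6: 17.0 × 1.200⁶ = 50.76
Step 7: 17.0 × 1.200⁷ = 60.91
Step 8: 17.0 × 1.200⁸ = 73.10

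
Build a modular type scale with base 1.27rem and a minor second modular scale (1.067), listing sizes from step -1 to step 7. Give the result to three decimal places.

1.190rem, 1.270rem, 1.355rem, 1.446rem, 1.543rem, 1.646rem, 1.756rem, 1.874rem, 2.000rem

Step -1: 1.27 ÷ 1.067 = 1.190
Step 0: 1.27rem
Step 1: 1.27 × 1.067 = 1.355
Step 2: 1.27 × 1.067² = 1.446
Step 3: 1.27 × 1.067³ = 1.543
Step 4: 1.27 × 1.067⁴ = 1.646
Step 5: 1.27 × 1.067⁵ = 1.756
Step 6: 1.27 × 1.067⁶ = 1.874
Step 7: 1.27 × 1.067⁷ = 2.000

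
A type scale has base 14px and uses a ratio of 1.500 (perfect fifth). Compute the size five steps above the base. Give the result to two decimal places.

14.0 × 1.500⁵ = 14.0 × 7.59375 ≈ 106.31

106.31px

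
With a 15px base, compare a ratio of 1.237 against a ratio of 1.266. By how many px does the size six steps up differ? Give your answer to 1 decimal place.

8.0px

At 1.237: 15.0 × 1.237⁶ = 53.741px
At 1.266: 15.0 × 1.266⁶ = 61.758px
Difference: 61.758 − 53.741 = 8.017px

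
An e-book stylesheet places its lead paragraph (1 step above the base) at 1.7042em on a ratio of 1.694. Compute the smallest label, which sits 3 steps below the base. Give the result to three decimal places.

The gap is -3 − (1) = -4 steps, so the factor is 1.694^-4.
1.7042 ÷ 1.694⁴ = 1.7042 ÷ 8.23481 ≈ 0.207

0.207em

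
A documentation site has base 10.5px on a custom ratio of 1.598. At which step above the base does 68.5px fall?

4

1.598ⁿ = 68.5 / 10.5 = 6.5238
n = ln(6.5238) / ln(1.598) = 1.8755 / 0.4688 ≈ 4.00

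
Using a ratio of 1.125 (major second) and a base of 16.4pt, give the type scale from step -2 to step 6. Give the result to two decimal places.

Step -2: 16.4 ÷ 1.125² = 12.96
Step -1: 16.4 ÷ 1.125 = 14.58
Step 0: 16.4pt
Step 1: 16.4 × 1.125 = 18.45
Step 2: 16.4 × 1.125² = 20.76
Step 3: 16.4 × 1.125³ = 23.35
Step 4: 16.4 × 1.125⁴ = 26.27
Step 5: 16.4 × 1.125⁵ = 29.55
Step 6: 16.4 × 1.125⁶ = 33.25

12.96pt, 14.58pt, 16.40pt, 18.45pt, 20.76pt, 23.35pt, 26.27pt, 29.55pt, 33.25pt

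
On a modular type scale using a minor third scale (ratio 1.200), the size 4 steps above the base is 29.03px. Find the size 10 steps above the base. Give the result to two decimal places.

86.68px

Moving from step +4 to step +10 is 6 steps up, so multiply by r⁶.
29.03 × 1.200⁶ = 29.03 × 2.98598 ≈ 86.683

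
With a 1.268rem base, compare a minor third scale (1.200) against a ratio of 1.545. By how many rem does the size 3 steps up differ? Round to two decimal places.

2.49rem

Minor third: 1.268 × 1.200³ = 2.1911rem
At 1.545: 1.268 × 1.545³ = 4.6763rem
Difference: 4.6763 − 2.1911 = 2.4852rem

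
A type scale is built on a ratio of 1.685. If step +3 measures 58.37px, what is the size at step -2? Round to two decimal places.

4.30px

58.37 ÷ 1.685⁵ = 58.37 ÷ 13.58312 ≈ 4.297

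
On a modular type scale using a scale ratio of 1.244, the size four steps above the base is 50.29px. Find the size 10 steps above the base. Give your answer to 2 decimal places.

The gap is 10 − (4) = 6 steps, so the factor is 1.244^6.
50.29 × 1.244⁶ = 50.29 × 3.70614 ≈ 186.382

186.38px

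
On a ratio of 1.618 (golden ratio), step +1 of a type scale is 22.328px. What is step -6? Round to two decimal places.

0.77px

The gap is -6 − (1) = -7 steps, so the factor is 1.618^-7.
22.328 ÷ 1.618⁷ = 22.328 ÷ 29.03017 ≈ 0.769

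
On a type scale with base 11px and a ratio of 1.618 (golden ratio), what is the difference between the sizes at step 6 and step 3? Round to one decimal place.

150.8px

Step 3: 11.0 × 1.618³ = 46.594px
Step 6: 11.0 × 1.618⁶ = 197.362px
Difference: 197.362 − 46.594 = 150.768px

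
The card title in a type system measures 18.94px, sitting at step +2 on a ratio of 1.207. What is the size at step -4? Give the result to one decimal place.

18.94 ÷ 1.207⁶ = 18.94 ÷ 3.09203 ≈ 6.125

6.1px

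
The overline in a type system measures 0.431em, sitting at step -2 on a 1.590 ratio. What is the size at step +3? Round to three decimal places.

4.380em

0.431 × 1.590⁵ = 0.431 × 10.16215 ≈ 4.380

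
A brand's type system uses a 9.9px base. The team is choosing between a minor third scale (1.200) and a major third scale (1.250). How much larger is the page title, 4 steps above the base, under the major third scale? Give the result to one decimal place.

3.6px

Minor third: 9.9 × 1.200⁴ = 20.529px
Major third: 9.9 × 1.250⁴ = 24.170px
Difference: 24.170 − 20.529 = 3.641px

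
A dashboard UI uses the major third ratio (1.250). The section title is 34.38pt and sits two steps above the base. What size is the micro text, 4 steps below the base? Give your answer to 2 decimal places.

9.01pt

34.38 ÷ 1.250⁶ = 34.38 ÷ 3.81470 ≈ 9.013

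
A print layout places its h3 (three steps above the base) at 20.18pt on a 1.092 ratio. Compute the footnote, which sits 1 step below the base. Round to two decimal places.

14.19pt

20.18 ÷ 1.092⁴ = 20.18 ÷ 1.42197 ≈ 14.192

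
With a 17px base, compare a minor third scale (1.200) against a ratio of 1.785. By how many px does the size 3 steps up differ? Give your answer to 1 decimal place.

67.3px

Minor third: 17.0 × 1.200³ = 29.376px
At 1.785: 17.0 × 1.785³ = 96.686px
Difference: 96.686 − 29.376 = 67.310px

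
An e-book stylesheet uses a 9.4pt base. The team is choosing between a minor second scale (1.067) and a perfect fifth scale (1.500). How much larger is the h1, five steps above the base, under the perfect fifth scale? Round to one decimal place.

Minor second: 9.4 × 1.067⁵ = 13.000pt
Perfect fifth: 9.4 × 1.500⁵ = 71.381pt
Difference: 71.381 − 13.000 = 58.381pt

58.4pt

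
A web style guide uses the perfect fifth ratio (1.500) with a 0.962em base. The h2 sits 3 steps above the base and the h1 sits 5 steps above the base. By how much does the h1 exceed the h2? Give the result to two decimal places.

4.06em

Step 3: 0.962 × 1.500³ = 3.2468em
Step 5: 0.962 × 1.500⁵ = 7.3052em
Difference: 7.3052 − 3.2468 = 4.0584em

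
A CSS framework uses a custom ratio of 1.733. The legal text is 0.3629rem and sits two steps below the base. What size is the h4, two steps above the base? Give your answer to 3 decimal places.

3.273rem

0.3629 × 1.733⁴ = 0.3629 × 9.01974 ≈ 3.273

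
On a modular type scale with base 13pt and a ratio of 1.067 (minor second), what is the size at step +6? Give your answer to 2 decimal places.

19.18pt

13.0 × 1.067⁶ = 13.0 × 1.47566 ≈ 19.18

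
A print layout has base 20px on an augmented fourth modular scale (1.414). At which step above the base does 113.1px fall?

5

1.414ⁿ = 113.1 / 20 = 5.6550
n = ln(5.6550) / ln(1.414) = 1.7325 / 0.3464 ≈ 5.00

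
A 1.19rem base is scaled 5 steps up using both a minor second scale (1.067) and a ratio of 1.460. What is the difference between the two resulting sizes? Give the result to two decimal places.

6.25rem

Minor second: 1.19 × 1.067⁵ = 1.6458rem
At 1.460: 1.19 × 1.460⁵ = 7.8943rem
Difference: 7.8943 − 1.6458 = 6.2485rem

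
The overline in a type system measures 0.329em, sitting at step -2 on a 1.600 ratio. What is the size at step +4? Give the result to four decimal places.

0.329 × 1.600⁶ = 0.329 × 16.77722 ≈ 5.5197

5.5197em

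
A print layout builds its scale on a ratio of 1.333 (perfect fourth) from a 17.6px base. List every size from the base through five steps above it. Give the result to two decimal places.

17.60px, 23.46px, 31.27px, 41.69px, 55.57px, 74.07px

Step 0: 17.6px
Step 1: 17.6 × 1.333 = 23.46
Step 2: 17.6 × 1.333² = 31.27
Step 3: 17.6 × 1.333³ = 41.69
Step 4: 17.6 × 1.333⁴ = 55.57
Step 5: 17.6 × 1.333⁵ = 74.07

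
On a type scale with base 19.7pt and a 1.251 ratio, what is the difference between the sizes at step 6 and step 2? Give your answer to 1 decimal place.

Step 2: 19.7 × 1.251² = 30.831pt
Step 6: 19.7 × 1.251⁶ = 75.511pt
Difference: 75.511 − 30.831 = 44.680pt

44.7pt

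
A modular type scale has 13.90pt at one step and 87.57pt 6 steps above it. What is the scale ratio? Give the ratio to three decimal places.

The ratio satisfies 13.90 × r⁶ = 87.57, so r = (87.57 / 13.90)^(1/6).
r = 6.3000^(1/6) ≈ 1.3590

1.359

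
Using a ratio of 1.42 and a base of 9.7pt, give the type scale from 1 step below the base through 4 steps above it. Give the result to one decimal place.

6.8pt, 9.7pt, 13.8pt, 19.6pt, 27.8pt, 39.4pt

Step -1: 9.7 ÷ 1.42 = 6.8
Step 0: 9.7pt
Step 1: 9.7 × 1.42 = 13.8
Step 2: 9.7 × 1.42² = 19.6
Step 3: 9.7 × 1.42³ = 27.8
Step 4: 9.7 × 1.42⁴ = 39.4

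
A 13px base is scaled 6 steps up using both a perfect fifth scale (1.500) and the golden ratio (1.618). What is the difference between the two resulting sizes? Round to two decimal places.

85.17px

Perfect fifth: 13.0 × 1.500⁶ = 148.0781px
Golden ratio: 13.0 × 1.618⁶ = 233.2461px
Difference: 233.2461 − 148.0781 = 85.1680px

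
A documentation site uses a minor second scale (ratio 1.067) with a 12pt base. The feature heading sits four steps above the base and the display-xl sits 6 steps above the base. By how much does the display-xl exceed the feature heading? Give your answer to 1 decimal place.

2.2pt

Step 4: 12.0 × 1.067⁴ = 15.554pt
Step 6: 12.0 × 1.067⁶ = 17.708pt
Difference: 17.708 − 15.554 = 2.154pt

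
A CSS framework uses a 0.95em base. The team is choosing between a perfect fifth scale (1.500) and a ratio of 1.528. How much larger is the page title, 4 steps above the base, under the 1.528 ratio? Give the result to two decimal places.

0.37em

Perfect fifth: 0.95 × 1.500⁴ = 4.8094em
At 1.528: 0.95 × 1.528⁴ = 5.1787em
Difference: 5.1787 − 4.8094 = 0.3693em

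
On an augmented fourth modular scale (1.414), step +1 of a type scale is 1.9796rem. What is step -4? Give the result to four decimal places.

1.9796 ÷ 1.414⁵ = 1.9796 ÷ 5.65258 ≈ 0.3502

0.3502rem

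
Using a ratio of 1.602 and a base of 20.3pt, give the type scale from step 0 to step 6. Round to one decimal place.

20.3pt, 32.5pt, 52.1pt, 83.5pt, 133.7pt, 214.2pt, 343.1pt

Step 0: 20.3pt
Step 1: 20.3 × 1.602 = 32.5
Step 2: 20.3 × 1.602² = 52.1
Step 3: 20.3 × 1.602³ = 83.5
Step 4: 20.3 × 1.602⁴ = 133.7
Step 5: 20.3 × 1.602⁵ = 214.2
Step 6: 20.3 × 1.602⁶ = 343.1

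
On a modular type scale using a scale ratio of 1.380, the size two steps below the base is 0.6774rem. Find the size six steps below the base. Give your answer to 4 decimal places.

Moving from step -2 to step -6 is 4 steps down, so divide by r⁴.
0.6774 ÷ 1.380⁴ = 0.6774 ÷ 3.62674 ≈ 0.1868

0.1868rem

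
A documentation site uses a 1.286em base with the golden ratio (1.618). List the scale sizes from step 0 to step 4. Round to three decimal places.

Step 0: 1.286em
Step 1: 1.286 × 1.618 = 2.081
Step 2: 1.286 × 1.618² = 3.367
Step 3: 1.286 × 1.618³ = 5.447
Step 4: 1.286 × 1.618⁴ = 8.814

1.286em, 2.081em, 3.367em, 5.447em, 8.814em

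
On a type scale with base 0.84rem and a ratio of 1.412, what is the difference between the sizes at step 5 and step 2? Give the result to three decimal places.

Step 2: 0.84 × 1.412² = 1.67474rem
Step 5: 0.84 × 1.412⁵ = 4.71469rem
Difference: 4.71469 − 1.67474 = 3.03995rem

3.040rem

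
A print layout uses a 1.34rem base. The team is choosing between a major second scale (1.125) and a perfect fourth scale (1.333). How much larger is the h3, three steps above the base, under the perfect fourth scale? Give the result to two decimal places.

1.27rem

Major second: 1.34 × 1.125³ = 1.9079rem
Perfect fourth: 1.34 × 1.333³ = 3.1739rem
Difference: 3.1739 − 1.9079 = 1.2660rem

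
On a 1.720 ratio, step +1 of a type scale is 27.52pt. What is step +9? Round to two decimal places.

27.52 × 1.720⁸ = 27.52 × 76.59979 ≈ 2108.026

2108.03pt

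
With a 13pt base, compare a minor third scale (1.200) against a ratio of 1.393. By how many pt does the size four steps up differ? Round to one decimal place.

Minor third: 13.0 × 1.200⁴ = 26.957pt
At 1.393: 13.0 × 1.393⁴ = 48.949pt
Difference: 48.949 − 26.957 = 21.992pt

22.0pt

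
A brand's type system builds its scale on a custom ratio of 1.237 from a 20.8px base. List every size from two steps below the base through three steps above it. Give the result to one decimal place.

13.6px, 16.8px, 20.8px, 25.7px, 31.8px, 39.4px

Step -2: 20.8 ÷ 1.237² = 13.6
Step -1: 20.8 ÷ 1.237 = 16.8
Step 0: 20.8px
Step 1: 20.8 × 1.237 = 25.7
Step 2: 20.8 × 1.237² = 31.8
Step 3: 20.8 × 1.237³ = 39.4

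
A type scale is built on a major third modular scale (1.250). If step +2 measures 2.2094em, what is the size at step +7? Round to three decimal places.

6.743em

2.2094 × 1.250⁵ = 2.2094 × 3.05176 ≈ 6.743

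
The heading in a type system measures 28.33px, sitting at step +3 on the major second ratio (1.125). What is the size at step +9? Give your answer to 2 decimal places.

57.43px

The gap is 9 − (3) = 6 steps, so the factor is 1.125^6.
28.33 × 1.125⁶ = 28.33 × 2.02729 ≈ 57.433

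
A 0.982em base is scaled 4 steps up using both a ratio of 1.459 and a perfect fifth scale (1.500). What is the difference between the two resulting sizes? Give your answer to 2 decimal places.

At 1.459: 0.982 × 1.459⁴ = 4.4497em
Perfect fifth: 0.982 × 1.500⁴ = 4.9714em
Difference: 4.9714 − 4.4497 = 0.5217em

0.52em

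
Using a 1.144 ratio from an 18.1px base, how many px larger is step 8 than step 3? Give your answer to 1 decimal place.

26.0px

Step 3: 18.1 × 1.144³ = 27.099px
Step 8: 18.1 × 1.144⁸ = 53.099px
Difference: 53.099 − 27.099 = 26.000px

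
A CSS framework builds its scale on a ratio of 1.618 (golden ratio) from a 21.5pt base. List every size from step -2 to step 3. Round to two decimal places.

8.21pt, 13.29pt, 21.50pt, 34.79pt, 56.29pt, 91.07pt

Step -2: 21.5 ÷ 1.618² = 8.21
Step -1: 21.5 ÷ 1.618 = 13.29
Step 0: 21.5pt
Step 1: 21.5 × 1.618 = 34.79
Step 2: 21.5 × 1.618² = 56.29
Step 3: 21.5 × 1.618³ = 91.07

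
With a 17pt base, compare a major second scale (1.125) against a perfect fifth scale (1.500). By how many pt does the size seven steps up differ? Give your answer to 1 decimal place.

Major second: 17.0 × 1.125⁷ = 38.772pt
Perfect fifth: 17.0 × 1.500⁷ = 290.461pt
Difference: 290.461 − 38.772 = 251.689pt

251.7pt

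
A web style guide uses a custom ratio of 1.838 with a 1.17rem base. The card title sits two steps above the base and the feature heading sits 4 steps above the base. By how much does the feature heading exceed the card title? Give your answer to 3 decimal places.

9.400rem

Step 2: 1.17 × 1.838² = 3.95255rem
Step 4: 1.17 × 1.838⁴ = 13.35266rem
Difference: 13.35266 − 3.95255 = 9.40011rem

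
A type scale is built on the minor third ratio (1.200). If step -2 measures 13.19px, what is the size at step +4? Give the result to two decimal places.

39.39px

Moving from step -2 to step +4 is 6 steps up, so multiply by r⁶.
13.19 × 1.200⁶ = 13.19 × 2.98598 ≈ 39.385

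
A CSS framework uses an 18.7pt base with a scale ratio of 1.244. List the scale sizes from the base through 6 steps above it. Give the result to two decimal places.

Step 0: 18.7pt
Step 1: 18.7 × 1.244 = 23.26
Step 2: 18.7 × 1.244² = 28.94
Step 3: 18.7 × 1.244³ = 36.00
Step 4: 18.7 × 1.244⁴ = 44.78
Step 5: 18.7 × 1.244⁵ = 55.71
Step 6: 18.7 × 1.244⁶ = 69.30

18.70pt, 23.26pt, 28.94pt, 36.00pt, 44.78pt, 55.71pt, 69.30pt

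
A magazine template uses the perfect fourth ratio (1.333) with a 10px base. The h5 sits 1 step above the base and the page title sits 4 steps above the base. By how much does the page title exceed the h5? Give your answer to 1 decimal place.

18.2px

Step 1: 10.0 × 1.333 = 13.330px
Step 4: 10.0 × 1.333⁴ = 31.573px
Difference: 31.573 − 13.330 = 18.243px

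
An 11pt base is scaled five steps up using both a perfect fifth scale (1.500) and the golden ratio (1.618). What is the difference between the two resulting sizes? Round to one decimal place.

38.4pt

Perfect fifth: 11.0 × 1.500⁵ = 83.531pt
Golden ratio: 11.0 × 1.618⁵ = 121.979pt
Difference: 121.979 − 83.531 = 38.448pt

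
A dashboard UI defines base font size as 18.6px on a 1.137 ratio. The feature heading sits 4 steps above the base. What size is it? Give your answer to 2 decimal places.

Each step on a modular scale multiplies by the ratio, so the size n steps from the base is base × ratioⁿ.
18.6 × 1.137⁴ = 18.6 × 1.67125 ≈ 31.09

31.09px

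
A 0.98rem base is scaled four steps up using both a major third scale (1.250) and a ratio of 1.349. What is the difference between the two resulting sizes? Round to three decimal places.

Major third: 0.98 × 1.250⁴ = 2.39258rem
At 1.349: 0.98 × 1.349⁴ = 3.24544rem
Difference: 3.24544 − 2.39258 = 0.85286rem

0.853rem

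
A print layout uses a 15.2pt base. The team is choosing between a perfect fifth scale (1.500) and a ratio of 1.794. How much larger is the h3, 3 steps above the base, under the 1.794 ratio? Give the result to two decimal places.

Perfect fifth: 15.2 × 1.500³ = 51.3000pt
At 1.794: 15.2 × 1.794³ = 87.7629pt
Difference: 87.7629 − 51.3000 = 36.4629pt

36.46pt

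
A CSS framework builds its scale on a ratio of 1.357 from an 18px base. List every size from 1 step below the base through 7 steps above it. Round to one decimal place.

Step -1: 18.0 ÷ 1.357 = 13.3
Step 0: 18px
Step 1: 18.0 × 1.357 = 24.4
Step 2: 18.0 × 1.357² = 33.1
Step 3: 18.0 × 1.357³ = 45.0
Step 4: 18.0 × 1.357⁴ = 61.0
Step 5: 18.0 × 1.357⁵ = 82.8
Step 6: 18.0 × 1.357⁶ = 112.4
Step 7: 18.0 × 1.357⁷ = 152.5

13.3px, 18.0px, 24.4px, 33.1px, 45.0px, 61.0px, 82.8px, 112.4px, 152.5px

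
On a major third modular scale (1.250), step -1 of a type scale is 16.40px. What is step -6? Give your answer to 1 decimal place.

16.40 ÷ 1.250⁵ = 16.40 ÷ 3.05176 ≈ 5.374

5.4px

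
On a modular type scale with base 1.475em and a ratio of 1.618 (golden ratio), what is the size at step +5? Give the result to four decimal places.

16.3563em

1.475 × 1.618⁵ = 1.475 × 11.08901 ≈ 16.3563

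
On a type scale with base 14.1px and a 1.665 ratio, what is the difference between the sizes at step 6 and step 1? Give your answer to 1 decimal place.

Step 1: 14.1 × 1.665 = 23.477px
Step 6: 14.1 × 1.665⁶ = 300.403px
Difference: 300.403 − 23.477 = 276.926px

276.9px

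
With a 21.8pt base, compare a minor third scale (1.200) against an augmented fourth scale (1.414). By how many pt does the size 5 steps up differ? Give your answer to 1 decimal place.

Minor third: 21.8 × 1.200⁵ = 54.245pt
Augmented fourth: 21.8 × 1.414⁵ = 123.226pt
Difference: 123.226 − 54.245 = 68.981pt

69.0pt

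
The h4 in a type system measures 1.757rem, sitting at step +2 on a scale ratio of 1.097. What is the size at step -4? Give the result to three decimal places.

1.008rem

1.757 ÷ 1.097⁶ = 1.757 ÷ 1.74277 ≈ 1.008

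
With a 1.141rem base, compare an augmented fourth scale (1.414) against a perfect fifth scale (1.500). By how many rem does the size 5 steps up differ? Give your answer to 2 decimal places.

Augmented fourth: 1.141 × 1.414⁵ = 6.4496rem
Perfect fifth: 1.141 × 1.500⁵ = 8.6645rem
Difference: 8.6645 − 6.4496 = 2.2149rem

2.21rem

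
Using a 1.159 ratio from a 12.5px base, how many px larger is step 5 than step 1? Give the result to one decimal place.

Step 1: 12.5 × 1.159 = 14.488px
Step 5: 12.5 × 1.159⁵ = 26.141px
Difference: 26.141 − 14.488 = 11.653px

11.7px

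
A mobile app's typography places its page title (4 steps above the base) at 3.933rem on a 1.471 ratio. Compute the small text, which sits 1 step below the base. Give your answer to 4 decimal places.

0.5710rem

3.933 ÷ 1.471⁵ = 3.933 ÷ 6.88753 ≈ 0.5710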